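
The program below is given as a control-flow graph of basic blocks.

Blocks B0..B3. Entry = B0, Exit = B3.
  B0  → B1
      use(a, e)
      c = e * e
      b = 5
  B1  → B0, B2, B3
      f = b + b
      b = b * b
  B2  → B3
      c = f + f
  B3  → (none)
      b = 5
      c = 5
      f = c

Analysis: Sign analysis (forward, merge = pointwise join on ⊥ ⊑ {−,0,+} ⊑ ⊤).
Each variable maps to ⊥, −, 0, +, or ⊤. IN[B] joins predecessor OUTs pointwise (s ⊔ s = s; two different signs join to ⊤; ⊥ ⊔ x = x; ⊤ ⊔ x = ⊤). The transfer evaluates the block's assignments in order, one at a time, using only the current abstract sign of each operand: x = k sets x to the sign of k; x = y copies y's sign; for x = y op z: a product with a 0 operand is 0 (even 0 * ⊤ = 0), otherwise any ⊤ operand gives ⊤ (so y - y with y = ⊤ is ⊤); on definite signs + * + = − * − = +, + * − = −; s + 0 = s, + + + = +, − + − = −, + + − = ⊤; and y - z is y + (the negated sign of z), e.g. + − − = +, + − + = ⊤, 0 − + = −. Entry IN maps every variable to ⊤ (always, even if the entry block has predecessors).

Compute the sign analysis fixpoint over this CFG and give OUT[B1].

Answer: {a: ⊤, b: +, c: ⊤, d: ⊤, e: ⊤, f: +}

Trace:
Per-block solution:
  B0: | IN=(all ⊤) | OUT={b:+; rest ⊤}
  B1: | IN={b:+; rest ⊤} | OUT={b:+, f:+; rest ⊤}
  B2: | IN={b:+, f:+; rest ⊤} | OUT={b:+, c:+, f:+; rest ⊤}
  B3: | IN={b:+, f:+; rest ⊤} | OUT={b:+, c:+, f:+; rest ⊤}

Merge at B1: IN[B1] = OUT[B0] = {a: ⊤, b: +, c: ⊤, d: ⊤, e: ⊤, f: ⊤}
Applying B1's transfer function to that IN value gives OUT[B1] (row B1 above).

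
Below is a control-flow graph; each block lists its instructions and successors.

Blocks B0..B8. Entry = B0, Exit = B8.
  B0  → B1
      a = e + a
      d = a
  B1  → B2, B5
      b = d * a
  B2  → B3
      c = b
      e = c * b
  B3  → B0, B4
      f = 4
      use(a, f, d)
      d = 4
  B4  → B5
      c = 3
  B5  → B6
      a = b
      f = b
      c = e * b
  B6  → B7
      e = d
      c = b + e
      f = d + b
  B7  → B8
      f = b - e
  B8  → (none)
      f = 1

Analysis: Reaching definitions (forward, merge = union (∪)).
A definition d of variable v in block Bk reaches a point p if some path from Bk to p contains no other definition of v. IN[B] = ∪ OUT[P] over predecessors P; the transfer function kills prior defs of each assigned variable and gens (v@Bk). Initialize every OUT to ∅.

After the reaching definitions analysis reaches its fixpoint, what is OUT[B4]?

Converged values:
  B0:  IN={a@B0, b@B1, c@B2, d@B3, e@B2, f@B3}  OUT={a@B0, b@B1, c@B2, d@B0, e@B2, f@B3}
  B1:  IN={a@B0, b@B1, c@B2, d@B0, e@B2, f@B3}  OUT={a@B0, b@B1, c@B2, d@B0, e@B2, f@B3}
  B2:  IN={a@B0, b@B1, c@B2, d@B0, e@B2, f@B3}  OUT={a@B0, b@B1, c@B2, d@B0, e@B2, f@B3}
  B3:  IN={a@B0, b@B1, c@B2, d@B0, e@B2, f@B3}  OUT={a@B0, b@B1, c@B2, d@B3, e@B2, f@B3}
  B4:  IN={a@B0, b@B1, c@B2, d@B3, e@B2, f@B3}  OUT={a@B0, b@B1, c@B4, d@B3, e@B2, f@B3}
  B5:  IN={a@B0, b@B1, c@B2, c@B4, d@B0, d@B3, e@B2, f@B3}  OUT={a@B5, b@B1, c@B5, d@B0, d@B3, e@B2, f@B5}
  B6:  IN={a@B5, b@B1, c@B5, d@B0, d@B3, e@B2, f@B5}  OUT={a@B5, b@B1, c@B6, d@B0, d@B3, e@B6, f@B6}
  B7:  IN={a@B5, b@B1, c@B6, d@B0, d@B3, e@B6, f@B6}  OUT={a@B5, b@B1, c@B6, d@B0, d@B3, e@B6, f@B7}
  B8:  IN={a@B5, b@B1, c@B6, d@B0, d@B3, e@B6, f@B7}  OUT={a@B5, b@B1, c@B6, d@B0, d@B3, e@B6, f@B8}

Merge at B4: IN[B4] = OUT[B3] = {a@B0, b@B1, c@B2, d@B3, e@B2, f@B3}
Applying B4's transfer function to that IN value gives OUT[B4] (row B4 above).

Answer: {a@B0, b@B1, c@B4, d@B3, e@B2, f@B3}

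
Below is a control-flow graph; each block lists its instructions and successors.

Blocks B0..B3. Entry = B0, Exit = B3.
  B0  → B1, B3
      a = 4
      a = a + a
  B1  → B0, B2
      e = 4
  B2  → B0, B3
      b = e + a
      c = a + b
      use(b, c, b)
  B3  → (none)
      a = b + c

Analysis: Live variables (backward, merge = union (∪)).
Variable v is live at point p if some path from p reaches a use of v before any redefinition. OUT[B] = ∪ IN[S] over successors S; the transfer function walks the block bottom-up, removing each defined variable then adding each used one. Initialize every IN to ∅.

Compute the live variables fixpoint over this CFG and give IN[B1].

Answer: {a, b, c}

Derivation:
Per-block solution:
  B0:   IN={b, c}   OUT={a, b, c}
  B1:   IN={a, b, c}   OUT={a, b, c, e}
  B2:   IN={a, e}   OUT={b, c}
  B3:   IN={b, c}   OUT={}

Merge at B1: OUT[B1] = IN[B0] ⊔ IN[B2] = {a, b, c, e}
Applying B1's transfer function to that OUT value gives IN[B1] (row B1 above).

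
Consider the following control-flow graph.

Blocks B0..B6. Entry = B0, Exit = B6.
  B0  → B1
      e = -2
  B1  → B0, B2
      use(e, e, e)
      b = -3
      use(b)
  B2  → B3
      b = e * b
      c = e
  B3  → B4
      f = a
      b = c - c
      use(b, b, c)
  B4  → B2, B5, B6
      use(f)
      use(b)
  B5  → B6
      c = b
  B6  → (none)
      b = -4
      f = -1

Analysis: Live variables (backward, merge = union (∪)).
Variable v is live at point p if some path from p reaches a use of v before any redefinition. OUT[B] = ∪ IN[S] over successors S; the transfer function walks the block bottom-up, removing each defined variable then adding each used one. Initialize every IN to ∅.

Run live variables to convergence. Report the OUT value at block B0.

Converged values:
  B0:  IN={a}  OUT={a, e}
  B1:  IN={a, e}  OUT={a, b, e}
  B2:  IN={a, b, e}  OUT={a, c, e}
  B3:  IN={a, c, e}  OUT={a, b, e, f}
  B4:  IN={a, b, e, f}  OUT={a, b, e}
  B5:  IN={b}  OUT={}
  B6:  IN={}  OUT={}

Merge at B0: OUT[B0] = IN[B1] = {a, e}

Answer: {a, e}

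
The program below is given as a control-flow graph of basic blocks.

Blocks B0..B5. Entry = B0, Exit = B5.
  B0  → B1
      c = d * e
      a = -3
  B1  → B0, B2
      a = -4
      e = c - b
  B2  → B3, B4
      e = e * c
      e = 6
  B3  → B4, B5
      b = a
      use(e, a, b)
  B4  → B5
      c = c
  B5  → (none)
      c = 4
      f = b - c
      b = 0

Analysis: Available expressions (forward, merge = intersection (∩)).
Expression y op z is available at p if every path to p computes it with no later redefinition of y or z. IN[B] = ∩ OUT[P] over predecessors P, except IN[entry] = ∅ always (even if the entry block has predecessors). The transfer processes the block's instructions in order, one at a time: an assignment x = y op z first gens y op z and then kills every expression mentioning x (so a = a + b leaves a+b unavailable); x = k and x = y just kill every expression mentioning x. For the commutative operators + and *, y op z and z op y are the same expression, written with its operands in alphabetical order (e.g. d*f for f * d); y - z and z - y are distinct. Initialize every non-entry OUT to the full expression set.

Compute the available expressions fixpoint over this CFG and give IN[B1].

Converged values:
  B0:   IN={}   OUT={d*e}
  B1:   IN={d*e}   OUT={c-b}
  B2:   IN={c-b}   OUT={c-b}
  B3:   IN={c-b}   OUT={}
  B4:   IN={}   OUT={}
  B5:   IN={}   OUT={}

Merge at B1: IN[B1] = OUT[B0] = {d*e}

Answer: {d*e}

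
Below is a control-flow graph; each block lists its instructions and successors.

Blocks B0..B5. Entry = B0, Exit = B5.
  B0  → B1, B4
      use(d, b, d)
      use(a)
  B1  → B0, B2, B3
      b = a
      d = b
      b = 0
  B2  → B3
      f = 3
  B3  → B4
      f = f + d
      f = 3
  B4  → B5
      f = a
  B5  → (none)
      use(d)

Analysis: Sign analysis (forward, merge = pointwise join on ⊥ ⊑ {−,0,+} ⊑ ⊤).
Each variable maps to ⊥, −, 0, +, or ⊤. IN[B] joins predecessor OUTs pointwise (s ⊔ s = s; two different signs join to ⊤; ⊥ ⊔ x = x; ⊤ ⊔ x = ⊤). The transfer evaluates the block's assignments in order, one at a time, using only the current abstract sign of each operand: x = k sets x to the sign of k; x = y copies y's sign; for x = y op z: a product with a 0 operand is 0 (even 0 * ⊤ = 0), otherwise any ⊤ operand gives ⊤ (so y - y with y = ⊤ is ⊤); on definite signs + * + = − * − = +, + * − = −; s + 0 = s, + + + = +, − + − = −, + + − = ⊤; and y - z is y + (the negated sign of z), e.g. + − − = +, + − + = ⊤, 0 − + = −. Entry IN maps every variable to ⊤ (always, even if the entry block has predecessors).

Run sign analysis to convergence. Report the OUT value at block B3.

Answer: {a: ⊤, b: 0, c: ⊤, d: ⊤, e: ⊤, f: +}

Trace:
Per-block solution:
  B0:   IN=(all ⊤)   OUT=(all ⊤)
  B1:   IN=(all ⊤)   OUT={b:0; rest ⊤}
  B2:   IN={b:0; rest ⊤}   OUT={b:0, f:+; rest ⊤}
  B3:   IN={b:0; rest ⊤}   OUT={b:0, f:+; rest ⊤}
  B4:   IN=(all ⊤)   OUT=(all ⊤)
  B5:   IN=(all ⊤)   OUT=(all ⊤)

Merge at B3: IN[B3] = OUT[B1] ⊔ OUT[B2] = {a: ⊤, b: 0, c: ⊤, d: ⊤, e: ⊤, f: ⊤}
Applying B3's transfer function to that IN value gives OUT[B3] (row B3 above).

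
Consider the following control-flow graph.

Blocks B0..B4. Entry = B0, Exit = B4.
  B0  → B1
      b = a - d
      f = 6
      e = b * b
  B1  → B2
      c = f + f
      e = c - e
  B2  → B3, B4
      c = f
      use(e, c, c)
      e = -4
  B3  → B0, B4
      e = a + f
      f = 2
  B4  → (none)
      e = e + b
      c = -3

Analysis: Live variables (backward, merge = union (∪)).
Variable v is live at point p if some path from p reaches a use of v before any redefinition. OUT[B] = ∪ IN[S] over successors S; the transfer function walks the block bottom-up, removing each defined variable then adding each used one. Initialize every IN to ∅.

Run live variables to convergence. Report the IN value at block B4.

Fixpoint table:
  B0:  IN={a, d}  OUT={a, b, d, e, f}
  B1:  IN={a, b, d, e, f}  OUT={a, b, d, e, f}
  B2:  IN={a, b, d, e, f}  OUT={a, b, d, e, f}
  B3:  IN={a, b, d, f}  OUT={a, b, d, e}
  B4:  IN={b, e}  OUT={}

B4 is the boundary node: OUT[B4] = {}
Applying B4's transfer function to that OUT value gives IN[B4] (row B4 above).

Answer: {b, e}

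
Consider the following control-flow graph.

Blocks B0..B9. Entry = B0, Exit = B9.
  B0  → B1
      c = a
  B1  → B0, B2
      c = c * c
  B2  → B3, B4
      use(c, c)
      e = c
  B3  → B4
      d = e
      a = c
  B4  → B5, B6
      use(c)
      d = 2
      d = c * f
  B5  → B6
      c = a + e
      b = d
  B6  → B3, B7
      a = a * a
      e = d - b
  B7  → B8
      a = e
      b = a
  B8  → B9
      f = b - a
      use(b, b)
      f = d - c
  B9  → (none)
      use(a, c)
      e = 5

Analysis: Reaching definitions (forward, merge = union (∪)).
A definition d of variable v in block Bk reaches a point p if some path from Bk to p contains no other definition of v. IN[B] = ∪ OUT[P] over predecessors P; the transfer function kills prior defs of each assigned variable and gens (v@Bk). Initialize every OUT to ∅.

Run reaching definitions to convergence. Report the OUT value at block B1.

Answer: {c@B1}

Working:
Fixpoint table:
  B0:   IN={c@B1}   OUT={c@B0}
  B1:   IN={c@B0}   OUT={c@B1}
  B2:   IN={c@B1}   OUT={c@B1, e@B2}
  B3:   IN={a@B6, b@B5, c@B1, c@B5, d@B4, e@B2, e@B6}   OUT={a@B3, b@B5, c@B1, c@B5, d@B3, e@B2, e@B6}
  B4:   IN={a@B3, b@B5, c@B1, c@B5, d@B3, e@B2, e@B6}   OUT={a@B3, b@B5, c@B1, c@B5, d@B4, e@B2, e@B6}
  B5:   IN={a@B3, b@B5, c@B1, c@B5, d@B4, e@B2, e@B6}   OUT={a@B3, b@B5, c@B5, d@B4, e@B2, e@B6}
  B6:   IN={a@B3, b@B5, c@B1, c@B5, d@B4, e@B2, e@B6}   OUT={a@B6, b@B5, c@B1, c@B5, d@B4, e@B6}
  B7:   IN={a@B6, b@B5, c@B1, c@B5, d@B4, e@B6}   OUT={a@B7, b@B7, c@B1, c@B5, d@B4, e@B6}
  B8:   IN={a@B7, b@B7, c@B1, c@B5, d@B4, e@B6}   OUT={a@B7, b@B7, c@B1, c@B5, d@B4, e@B6, f@B8}
  B9:   IN={a@B7, b@B7, c@B1, c@B5, d@B4, e@B6, f@B8}   OUT={a@B7, b@B7, c@B1, c@B5, d@B4, e@B9, f@B8}

Merge at B1: IN[B1] = OUT[B0] = {c@B0}
Applying B1's transfer function to that IN value gives OUT[B1] (row B1 above).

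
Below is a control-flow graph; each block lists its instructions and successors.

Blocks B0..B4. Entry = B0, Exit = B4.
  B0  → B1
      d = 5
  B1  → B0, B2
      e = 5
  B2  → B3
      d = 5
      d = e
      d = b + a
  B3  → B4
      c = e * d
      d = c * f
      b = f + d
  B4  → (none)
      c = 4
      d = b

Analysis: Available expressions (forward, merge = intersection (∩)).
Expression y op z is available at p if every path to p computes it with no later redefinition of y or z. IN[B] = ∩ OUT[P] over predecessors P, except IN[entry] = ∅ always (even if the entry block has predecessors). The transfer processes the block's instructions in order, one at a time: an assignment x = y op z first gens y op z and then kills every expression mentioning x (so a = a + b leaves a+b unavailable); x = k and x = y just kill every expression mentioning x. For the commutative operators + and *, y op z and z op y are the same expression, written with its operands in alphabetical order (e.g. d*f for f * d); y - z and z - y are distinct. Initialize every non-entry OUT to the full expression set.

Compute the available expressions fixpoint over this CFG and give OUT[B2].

Answer: {a+b}

Trace:
Fixpoint table:
  B0:  IN={}  OUT={}
  B1:  IN={}  OUT={}
  B2:  IN={}  OUT={a+b}
  B3:  IN={a+b}  OUT={c*f, d+f}
  B4:  IN={c*f, d+f}  OUT={}

Merge at B2: IN[B2] = OUT[B1] = {}
Applying B2's transfer function to that IN value gives OUT[B2] (row B2 above).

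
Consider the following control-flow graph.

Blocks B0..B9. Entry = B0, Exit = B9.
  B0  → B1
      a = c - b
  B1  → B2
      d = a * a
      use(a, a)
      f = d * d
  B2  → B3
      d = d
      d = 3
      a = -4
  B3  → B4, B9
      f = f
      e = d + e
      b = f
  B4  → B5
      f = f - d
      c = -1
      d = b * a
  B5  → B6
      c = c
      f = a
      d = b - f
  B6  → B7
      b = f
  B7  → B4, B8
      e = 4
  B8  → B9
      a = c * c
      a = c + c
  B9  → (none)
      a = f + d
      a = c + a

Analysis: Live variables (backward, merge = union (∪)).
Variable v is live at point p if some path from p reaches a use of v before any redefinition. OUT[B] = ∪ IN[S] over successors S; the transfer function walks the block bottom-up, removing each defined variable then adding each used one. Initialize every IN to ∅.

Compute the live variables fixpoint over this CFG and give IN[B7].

Converged values:
  B0:   IN={b, c, e}   OUT={a, c, e}
  B1:   IN={a, c, e}   OUT={c, d, e, f}
  B2:   IN={c, d, e, f}   OUT={a, c, d, e, f}
  B3:   IN={a, c, d, e, f}   OUT={a, b, c, d, f}
  B4:   IN={a, b, d, f}   OUT={a, b, c}
  B5:   IN={a, b, c}   OUT={a, c, d, f}
  B6:   IN={a, c, d, f}   OUT={a, b, c, d, f}
  B7:   IN={a, b, c, d, f}   OUT={a, b, c, d, f}
  B8:   IN={c, d, f}   OUT={c, d, f}
  B9:   IN={c, d, f}   OUT={}

Merge at B7: OUT[B7] = IN[B4] ⊔ IN[B8] = {a, b, c, d, f}
Applying B7's transfer function to that OUT value gives IN[B7] (row B7 above).

Answer: {a, b, c, d, f}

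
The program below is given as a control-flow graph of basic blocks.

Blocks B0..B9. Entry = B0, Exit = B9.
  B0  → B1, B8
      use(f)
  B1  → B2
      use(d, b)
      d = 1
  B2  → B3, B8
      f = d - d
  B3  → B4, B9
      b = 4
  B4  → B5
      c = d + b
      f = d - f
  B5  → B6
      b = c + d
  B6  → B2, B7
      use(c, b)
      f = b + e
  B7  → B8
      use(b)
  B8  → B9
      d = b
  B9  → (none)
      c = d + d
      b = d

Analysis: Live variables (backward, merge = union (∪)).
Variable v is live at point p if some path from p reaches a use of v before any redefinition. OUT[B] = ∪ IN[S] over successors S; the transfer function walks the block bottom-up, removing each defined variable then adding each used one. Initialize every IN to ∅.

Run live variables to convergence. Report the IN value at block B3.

Answer: {d, e, f}

Derivation:
Fixpoint table:
  B0:   IN={b, d, e, f}   OUT={b, d, e}
  B1:   IN={b, d, e}   OUT={b, d, e}
  B2:   IN={b, d, e}   OUT={b, d, e, f}
  B3:   IN={d, e, f}   OUT={b, d, e, f}
  B4:   IN={b, d, e, f}   OUT={c, d, e}
  B5:   IN={c, d, e}   OUT={b, c, d, e}
  B6:   IN={b, c, d, e}   OUT={b, d, e}
  B7:   IN={b}   OUT={b}
  B8:   IN={b}   OUT={d}
  B9:   IN={d}   OUT={}

Merge at B3: OUT[B3] = IN[B4] ⊔ IN[B9] = {b, d, e, f}
Applying B3's transfer function to that OUT value gives IN[B3] (row B3 above).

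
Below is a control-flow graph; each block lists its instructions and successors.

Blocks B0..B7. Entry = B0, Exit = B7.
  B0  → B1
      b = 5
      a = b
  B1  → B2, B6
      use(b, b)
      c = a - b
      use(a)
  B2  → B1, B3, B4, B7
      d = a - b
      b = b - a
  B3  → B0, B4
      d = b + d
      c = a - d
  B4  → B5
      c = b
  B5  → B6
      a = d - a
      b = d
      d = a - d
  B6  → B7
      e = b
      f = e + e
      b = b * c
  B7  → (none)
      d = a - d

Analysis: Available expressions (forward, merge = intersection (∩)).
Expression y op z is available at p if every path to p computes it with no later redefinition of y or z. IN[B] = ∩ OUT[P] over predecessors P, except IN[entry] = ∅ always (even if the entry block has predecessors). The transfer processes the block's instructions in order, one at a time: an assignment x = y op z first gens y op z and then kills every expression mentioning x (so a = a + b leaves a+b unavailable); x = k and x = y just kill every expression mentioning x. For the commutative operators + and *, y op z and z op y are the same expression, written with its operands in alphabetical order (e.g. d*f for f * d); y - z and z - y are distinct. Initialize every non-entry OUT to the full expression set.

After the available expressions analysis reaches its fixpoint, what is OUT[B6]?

Converged values:
  B0:   IN={}   OUT={}
  B1:   IN={}   OUT={a-b}
  B2:   IN={a-b}   OUT={}
  B3:   IN={}   OUT={a-d}
  B4:   IN={}   OUT={}
  B5:   IN={}   OUT={}
  B6:   IN={}   OUT={e+e}
  B7:   IN={}   OUT={}

Merge at B6: IN[B6] = OUT[B1] ∩ OUT[B5] = {}
Applying B6's transfer function to that IN value gives OUT[B6] (row B6 above).

Answer: {e+e}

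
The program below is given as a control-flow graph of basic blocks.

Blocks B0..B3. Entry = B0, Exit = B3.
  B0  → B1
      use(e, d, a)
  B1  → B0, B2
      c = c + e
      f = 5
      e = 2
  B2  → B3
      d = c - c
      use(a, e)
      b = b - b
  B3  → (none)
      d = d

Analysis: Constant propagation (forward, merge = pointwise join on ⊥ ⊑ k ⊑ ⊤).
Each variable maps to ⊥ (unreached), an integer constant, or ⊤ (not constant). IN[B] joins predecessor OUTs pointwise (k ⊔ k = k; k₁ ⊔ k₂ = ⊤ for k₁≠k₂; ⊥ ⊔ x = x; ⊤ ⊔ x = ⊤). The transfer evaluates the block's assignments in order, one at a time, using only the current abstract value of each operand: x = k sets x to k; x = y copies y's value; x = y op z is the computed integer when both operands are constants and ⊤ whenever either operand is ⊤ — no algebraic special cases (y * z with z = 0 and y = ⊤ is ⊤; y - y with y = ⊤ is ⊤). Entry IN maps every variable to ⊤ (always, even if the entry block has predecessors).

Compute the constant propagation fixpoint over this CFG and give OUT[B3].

Answer: {a: ⊤, b: ⊤, c: ⊤, d: ⊤, e: 2, f: 5}

Trace:
Per-block solution:
  B0:  IN=(all ⊤)  OUT=(all ⊤)
  B1:  IN=(all ⊤)  OUT={e:2, f:5; rest ⊤}
  B2:  IN={e:2, f:5; rest ⊤}  OUT={e:2, f:5; rest ⊤}
  B3:  IN={e:2, f:5; rest ⊤}  OUT={e:2, f:5; rest ⊤}

Merge at B3: IN[B3] = OUT[B2] = {a: ⊤, b: ⊤, c: ⊤, d: ⊤, e: 2, f: 5}
Applying B3's transfer function to that IN value gives OUT[B3] (row B3 above).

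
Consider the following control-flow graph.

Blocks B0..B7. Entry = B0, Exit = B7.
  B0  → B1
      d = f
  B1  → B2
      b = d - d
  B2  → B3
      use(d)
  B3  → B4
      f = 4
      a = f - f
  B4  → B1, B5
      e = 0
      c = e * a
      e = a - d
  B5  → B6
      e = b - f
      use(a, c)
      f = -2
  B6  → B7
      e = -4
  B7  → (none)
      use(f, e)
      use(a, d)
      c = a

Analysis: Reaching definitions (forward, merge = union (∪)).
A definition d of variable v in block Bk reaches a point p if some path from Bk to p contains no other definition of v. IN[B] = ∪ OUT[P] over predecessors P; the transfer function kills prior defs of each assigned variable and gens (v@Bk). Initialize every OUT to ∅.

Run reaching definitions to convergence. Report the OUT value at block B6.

Converged values:
  B0:  IN={}  OUT={d@B0}
  B1:  IN={a@B3, b@B1, c@B4, d@B0, e@B4, f@B3}  OUT={a@B3, b@B1, c@B4, d@B0, e@B4, f@B3}
  B2:  IN={a@B3, b@B1, c@B4, d@B0, e@B4, f@B3}  OUT={a@B3, b@B1, c@B4, d@B0, e@B4, f@B3}
  B3:  IN={a@B3, b@B1, c@B4, d@B0, e@B4, f@B3}  OUT={a@B3, b@B1, c@B4, d@B0, e@B4, f@B3}
  B4:  IN={a@B3, b@B1, c@B4, d@B0, e@B4, f@B3}  OUT={a@B3, b@B1, c@B4, d@B0, e@B4, f@B3}
  B5:  IN={a@B3, b@B1, c@B4, d@B0, e@B4, f@B3}  OUT={a@B3, b@B1, c@B4, d@B0, e@B5, f@B5}
  B6:  IN={a@B3, b@B1, c@B4, d@B0, e@B5, f@B5}  OUT={a@B3, b@B1, c@B4, d@B0, e@B6, f@B5}
  B7:  IN={a@B3, b@B1, c@B4, d@B0, e@B6, f@B5}  OUT={a@B3, b@B1, c@B7, d@B0, e@B6, f@B5}

Merge at B6: IN[B6] = OUT[B5] = {a@B3, b@B1, c@B4, d@B0, e@B5, f@B5}
Applying B6's transfer function to that IN value gives OUT[B6] (row B6 above).

Answer: {a@B3, b@B1, c@B4, d@B0, e@B6, f@B5}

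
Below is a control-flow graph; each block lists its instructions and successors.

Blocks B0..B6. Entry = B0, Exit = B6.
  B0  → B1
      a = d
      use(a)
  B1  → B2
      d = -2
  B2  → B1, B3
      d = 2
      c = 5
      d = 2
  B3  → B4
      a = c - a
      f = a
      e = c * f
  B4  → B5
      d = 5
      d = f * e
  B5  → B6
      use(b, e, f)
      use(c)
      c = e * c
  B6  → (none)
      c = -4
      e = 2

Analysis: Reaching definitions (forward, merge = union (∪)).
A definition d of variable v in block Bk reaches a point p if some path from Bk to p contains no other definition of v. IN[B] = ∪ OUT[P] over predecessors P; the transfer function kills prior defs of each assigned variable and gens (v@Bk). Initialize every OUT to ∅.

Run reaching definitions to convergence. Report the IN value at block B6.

Answer: {a@B3, c@B5, d@B4, e@B3, f@B3}

Working:
Fixpoint table:
  B0:  IN={}  OUT={a@B0}
  B1:  IN={a@B0, c@B2, d@B2}  OUT={a@B0, c@B2, d@B1}
  B2:  IN={a@B0, c@B2, d@B1}  OUT={a@B0, c@B2, d@B2}
  B3:  IN={a@B0, c@B2, d@B2}  OUT={a@B3, c@B2, d@B2, e@B3, f@B3}
  B4:  IN={a@B3, c@B2, d@B2, e@B3, f@B3}  OUT={a@B3, c@B2, d@B4, e@B3, f@B3}
  B5:  IN={a@B3, c@B2, d@B4, e@B3, f@B3}  OUT={a@B3, c@B5, d@B4, e@B3, f@B3}
  B6:  IN={a@B3, c@B5, d@B4, e@B3, f@B3}  OUT={a@B3, c@B6, d@B4, e@B6, f@B3}

Merge at B6: IN[B6] = OUT[B5] = {a@B3, c@B5, d@B4, e@B3, f@B3}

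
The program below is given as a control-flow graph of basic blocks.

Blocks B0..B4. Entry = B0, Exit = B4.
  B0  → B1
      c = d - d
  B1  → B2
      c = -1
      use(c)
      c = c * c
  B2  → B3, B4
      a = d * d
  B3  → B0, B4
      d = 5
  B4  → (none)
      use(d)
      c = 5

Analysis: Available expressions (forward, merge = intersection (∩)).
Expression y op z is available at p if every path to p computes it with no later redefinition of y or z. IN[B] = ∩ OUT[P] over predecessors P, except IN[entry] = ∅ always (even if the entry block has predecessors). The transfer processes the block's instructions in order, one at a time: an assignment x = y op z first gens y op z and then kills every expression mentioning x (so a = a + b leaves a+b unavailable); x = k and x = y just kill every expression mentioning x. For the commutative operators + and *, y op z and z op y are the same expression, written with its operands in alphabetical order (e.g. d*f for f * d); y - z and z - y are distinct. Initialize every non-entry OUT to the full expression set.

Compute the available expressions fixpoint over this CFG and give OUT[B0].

Answer: {d-d}

Derivation:
Converged values:
  B0: | IN={} | OUT={d-d}
  B1: | IN={d-d} | OUT={d-d}
  B2: | IN={d-d} | OUT={d*d, d-d}
  B3: | IN={d*d, d-d} | OUT={}
  B4: | IN={} | OUT={}

Merge at B0 (entry node, so the boundary value {} is joined with the incoming edge(s)): IN[B0] = {} ∩ OUT[B3] = {}
Applying B0's transfer function to that IN value gives OUT[B0] (row B0 above).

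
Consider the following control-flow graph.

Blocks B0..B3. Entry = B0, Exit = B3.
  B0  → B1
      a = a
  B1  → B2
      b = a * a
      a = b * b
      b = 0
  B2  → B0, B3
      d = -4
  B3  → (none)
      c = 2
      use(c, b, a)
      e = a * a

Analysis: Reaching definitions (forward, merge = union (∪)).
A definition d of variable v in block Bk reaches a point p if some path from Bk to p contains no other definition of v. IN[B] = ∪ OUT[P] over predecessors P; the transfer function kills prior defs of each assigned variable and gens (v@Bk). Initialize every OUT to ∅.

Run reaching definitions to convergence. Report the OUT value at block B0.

Answer: {a@B0, b@B1, d@B2}

Derivation:
Fixpoint table:
  B0:   IN={a@B1, b@B1, d@B2}   OUT={a@B0, b@B1, d@B2}
  B1:   IN={a@B0, b@B1, d@B2}   OUT={a@B1, b@B1, d@B2}
  B2:   IN={a@B1, b@B1, d@B2}   OUT={a@B1, b@B1, d@B2}
  B3:   IN={a@B1, b@B1, d@B2}   OUT={a@B1, b@B1, c@B3, d@B2, e@B3}

Merge at B0 (entry node, so the boundary value {} is joined with the incoming edge(s)): IN[B0] = {} ⊔ OUT[B2] = {a@B1, b@B1, d@B2}
Applying B0's transfer function to that IN value gives OUT[B0] (row B0 above).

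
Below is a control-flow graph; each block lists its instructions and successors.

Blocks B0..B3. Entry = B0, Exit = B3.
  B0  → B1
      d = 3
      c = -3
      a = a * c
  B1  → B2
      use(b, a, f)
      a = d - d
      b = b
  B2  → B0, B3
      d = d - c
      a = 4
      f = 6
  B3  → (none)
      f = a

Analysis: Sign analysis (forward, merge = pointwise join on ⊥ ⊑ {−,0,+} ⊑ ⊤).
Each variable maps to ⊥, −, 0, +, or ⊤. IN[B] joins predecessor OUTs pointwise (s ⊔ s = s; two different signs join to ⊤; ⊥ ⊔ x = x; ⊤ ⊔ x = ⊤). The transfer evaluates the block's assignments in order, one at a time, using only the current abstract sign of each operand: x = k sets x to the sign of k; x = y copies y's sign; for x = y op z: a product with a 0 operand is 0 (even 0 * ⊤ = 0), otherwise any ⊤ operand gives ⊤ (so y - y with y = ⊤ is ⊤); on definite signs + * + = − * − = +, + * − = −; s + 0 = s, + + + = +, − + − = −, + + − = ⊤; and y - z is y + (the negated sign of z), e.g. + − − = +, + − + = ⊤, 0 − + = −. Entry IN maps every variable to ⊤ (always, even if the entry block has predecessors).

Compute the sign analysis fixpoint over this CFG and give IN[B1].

Answer: {a: ⊤, b: ⊤, c: -, d: +, e: ⊤, f: ⊤}

Trace:
Per-block solution:
  B0:   IN=(all ⊤)   OUT={c:-, d:+; rest ⊤}
  B1:   IN={c:-, d:+; rest ⊤}   OUT={c:-, d:+; rest ⊤}
  B2:   IN={c:-, d:+; rest ⊤}   OUT={a:+, c:-, d:+, f:+; rest ⊤}
  B3:   IN={a:+, c:-, d:+, f:+; rest ⊤}   OUT={a:+, c:-, d:+, f:+; rest ⊤}

Merge at B1: IN[B1] = OUT[B0] = {a: ⊤, b: ⊤, c: -, d: +, e: ⊤, f: ⊤}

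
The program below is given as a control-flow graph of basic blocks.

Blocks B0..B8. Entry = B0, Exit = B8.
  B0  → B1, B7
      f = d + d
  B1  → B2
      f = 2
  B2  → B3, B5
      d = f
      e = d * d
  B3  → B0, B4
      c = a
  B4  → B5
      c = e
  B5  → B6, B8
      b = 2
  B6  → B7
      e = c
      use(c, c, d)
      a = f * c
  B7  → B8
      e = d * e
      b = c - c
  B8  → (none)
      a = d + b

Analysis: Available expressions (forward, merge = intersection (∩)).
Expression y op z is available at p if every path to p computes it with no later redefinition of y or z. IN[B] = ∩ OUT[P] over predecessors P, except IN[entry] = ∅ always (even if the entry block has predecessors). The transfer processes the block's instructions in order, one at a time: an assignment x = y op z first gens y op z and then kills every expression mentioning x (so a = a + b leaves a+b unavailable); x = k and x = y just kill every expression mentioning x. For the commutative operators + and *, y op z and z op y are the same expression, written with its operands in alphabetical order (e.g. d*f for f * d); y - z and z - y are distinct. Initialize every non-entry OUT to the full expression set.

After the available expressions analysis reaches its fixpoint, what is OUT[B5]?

Answer: {d*d}

Trace:
Converged values:
  B0: | IN={} | OUT={d+d}
  B1: | IN={d+d} | OUT={d+d}
  B2: | IN={d+d} | OUT={d*d}
  B3: | IN={d*d} | OUT={d*d}
  B4: | IN={d*d} | OUT={d*d}
  B5: | IN={d*d} | OUT={d*d}
  B6: | IN={d*d} | OUT={c*f, d*d}
  B7: | IN={} | OUT={c-c}
  B8: | IN={} | OUT={b+d}

Merge at B5: IN[B5] = OUT[B2] ∩ OUT[B4] = {d*d}
Applying B5's transfer function to that IN value gives OUT[B5] (row B5 above).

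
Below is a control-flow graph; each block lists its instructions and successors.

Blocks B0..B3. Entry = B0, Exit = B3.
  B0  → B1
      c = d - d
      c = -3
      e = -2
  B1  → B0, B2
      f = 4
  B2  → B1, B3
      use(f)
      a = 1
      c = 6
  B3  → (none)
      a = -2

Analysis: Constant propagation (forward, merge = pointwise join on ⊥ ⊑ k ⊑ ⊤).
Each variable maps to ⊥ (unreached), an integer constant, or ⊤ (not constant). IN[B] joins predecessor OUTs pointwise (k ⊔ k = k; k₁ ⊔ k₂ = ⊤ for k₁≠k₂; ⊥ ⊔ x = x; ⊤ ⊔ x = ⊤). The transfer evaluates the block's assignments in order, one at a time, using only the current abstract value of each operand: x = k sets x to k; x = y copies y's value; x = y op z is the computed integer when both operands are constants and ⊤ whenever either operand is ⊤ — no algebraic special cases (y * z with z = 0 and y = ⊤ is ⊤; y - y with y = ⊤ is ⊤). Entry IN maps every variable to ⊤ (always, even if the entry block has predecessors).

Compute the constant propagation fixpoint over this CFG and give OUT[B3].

Per-block solution:
  B0: | IN=(all ⊤) | OUT={c:-3, e:-2; rest ⊤}
  B1: | IN={e:-2; rest ⊤} | OUT={e:-2, f:4; rest ⊤}
  B2: | IN={e:-2, f:4; rest ⊤} | OUT={a:1, c:6, e:-2, f:4; rest ⊤}
  B3: | IN={a:1, c:6, e:-2, f:4; rest ⊤} | OUT={a:-2, c:6, e:-2, f:4; rest ⊤}

Merge at B3: IN[B3] = OUT[B2] = {a: 1, b: ⊤, c: 6, d: ⊤, e: -2, f: 4}
Applying B3's transfer function to that IN value gives OUT[B3] (row B3 above).

Answer: {a: -2, b: ⊤, c: 6, d: ⊤, e: -2, f: 4}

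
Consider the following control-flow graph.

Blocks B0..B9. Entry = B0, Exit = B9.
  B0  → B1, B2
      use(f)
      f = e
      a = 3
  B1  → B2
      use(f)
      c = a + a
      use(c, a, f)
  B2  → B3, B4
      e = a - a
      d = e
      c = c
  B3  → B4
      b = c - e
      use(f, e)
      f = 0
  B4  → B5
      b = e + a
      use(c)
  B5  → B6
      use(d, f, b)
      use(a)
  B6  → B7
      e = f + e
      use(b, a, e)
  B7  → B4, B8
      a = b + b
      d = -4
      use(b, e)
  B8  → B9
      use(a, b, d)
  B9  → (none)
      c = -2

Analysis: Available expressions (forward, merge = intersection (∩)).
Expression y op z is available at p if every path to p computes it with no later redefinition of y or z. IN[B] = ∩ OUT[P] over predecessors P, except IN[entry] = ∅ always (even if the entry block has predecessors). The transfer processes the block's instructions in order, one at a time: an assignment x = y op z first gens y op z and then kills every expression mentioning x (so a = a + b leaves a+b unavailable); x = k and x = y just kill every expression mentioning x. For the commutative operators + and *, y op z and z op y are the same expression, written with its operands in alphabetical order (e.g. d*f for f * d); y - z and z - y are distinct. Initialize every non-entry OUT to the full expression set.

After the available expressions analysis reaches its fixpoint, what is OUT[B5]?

Per-block solution:
  B0:  IN={}  OUT={}
  B1:  IN={}  OUT={a+a}
  B2:  IN={}  OUT={a-a}
  B3:  IN={a-a}  OUT={a-a, c-e}
  B4:  IN={}  OUT={a+e}
  B5:  IN={a+e}  OUT={a+e}
  B6:  IN={a+e}  OUT={}
  B7:  IN={}  OUT={b+b}
  B8:  IN={b+b}  OUT={b+b}
  B9:  IN={b+b}  OUT={b+b}

Merge at B5: IN[B5] = OUT[B4] = {a+e}
Applying B5's transfer function to that IN value gives OUT[B5] (row B5 above).

Answer: {a+e}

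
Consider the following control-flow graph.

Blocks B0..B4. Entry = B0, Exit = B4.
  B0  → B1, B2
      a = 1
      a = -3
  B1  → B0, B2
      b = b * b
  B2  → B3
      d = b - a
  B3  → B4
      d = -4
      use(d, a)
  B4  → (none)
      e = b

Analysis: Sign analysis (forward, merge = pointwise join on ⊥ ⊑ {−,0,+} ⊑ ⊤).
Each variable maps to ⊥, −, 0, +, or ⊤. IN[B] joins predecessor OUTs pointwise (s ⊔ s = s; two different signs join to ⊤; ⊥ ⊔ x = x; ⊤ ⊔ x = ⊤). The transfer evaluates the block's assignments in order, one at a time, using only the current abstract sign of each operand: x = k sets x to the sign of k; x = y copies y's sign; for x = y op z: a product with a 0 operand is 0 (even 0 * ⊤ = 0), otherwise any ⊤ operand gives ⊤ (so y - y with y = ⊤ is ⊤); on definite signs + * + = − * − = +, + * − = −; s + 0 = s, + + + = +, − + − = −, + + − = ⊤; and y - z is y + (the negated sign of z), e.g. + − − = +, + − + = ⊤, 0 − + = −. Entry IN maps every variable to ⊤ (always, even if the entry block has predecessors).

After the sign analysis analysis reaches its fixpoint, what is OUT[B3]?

Fixpoint table:
  B0:  IN=(all ⊤)  OUT={a:-; rest ⊤}
  B1:  IN={a:-; rest ⊤}  OUT={a:-; rest ⊤}
  B2:  IN={a:-; rest ⊤}  OUT={a:-; rest ⊤}
  B3:  IN={a:-; rest ⊤}  OUT={a:-, d:-; rest ⊤}
  B4:  IN={a:-, d:-; rest ⊤}  OUT={a:-, d:-; rest ⊤}

Merge at B3: IN[B3] = OUT[B2] = {a: -, b: ⊤, c: ⊤, d: ⊤, e: ⊤, f: ⊤}
Applying B3's transfer function to that IN value gives OUT[B3] (row B3 above).

Answer: {a: -, b: ⊤, c: ⊤, d: -, e: ⊤, f: ⊤}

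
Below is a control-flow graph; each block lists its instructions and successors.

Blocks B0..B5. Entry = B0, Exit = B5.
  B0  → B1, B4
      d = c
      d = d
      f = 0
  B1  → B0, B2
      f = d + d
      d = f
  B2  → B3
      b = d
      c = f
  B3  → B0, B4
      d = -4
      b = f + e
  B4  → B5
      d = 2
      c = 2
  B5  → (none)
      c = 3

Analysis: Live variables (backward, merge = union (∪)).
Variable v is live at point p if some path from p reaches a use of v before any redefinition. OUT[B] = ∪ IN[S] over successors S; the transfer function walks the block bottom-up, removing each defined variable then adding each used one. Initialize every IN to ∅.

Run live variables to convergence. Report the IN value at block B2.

Converged values:
  B0: | IN={c, e} | OUT={c, d, e}
  B1: | IN={c, d, e} | OUT={c, d, e, f}
  B2: | IN={d, e, f} | OUT={c, e, f}
  B3: | IN={c, e, f} | OUT={c, e}
  B4: | IN={} | OUT={}
  B5: | IN={} | OUT={}

Merge at B2: OUT[B2] = IN[B3] = {c, e, f}
Applying B2's transfer function to that OUT value gives IN[B2] (row B2 above).

Answer: {d, e, f}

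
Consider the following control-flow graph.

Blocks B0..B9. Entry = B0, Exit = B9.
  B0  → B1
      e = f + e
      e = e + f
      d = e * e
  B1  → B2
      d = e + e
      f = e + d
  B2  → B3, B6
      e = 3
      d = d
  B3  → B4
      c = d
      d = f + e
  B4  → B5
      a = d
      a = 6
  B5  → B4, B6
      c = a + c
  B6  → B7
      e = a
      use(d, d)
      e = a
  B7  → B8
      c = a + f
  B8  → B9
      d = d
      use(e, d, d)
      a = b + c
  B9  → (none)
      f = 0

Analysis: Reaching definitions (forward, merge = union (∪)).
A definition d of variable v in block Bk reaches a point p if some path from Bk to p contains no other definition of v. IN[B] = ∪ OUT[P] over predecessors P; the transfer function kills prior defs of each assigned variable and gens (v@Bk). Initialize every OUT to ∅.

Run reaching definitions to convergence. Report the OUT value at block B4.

Answer: {a@B4, c@B3, c@B5, d@B3, e@B2, f@B1}

Trace:
Fixpoint table:
  B0:   IN={}   OUT={d@B0, e@B0}
  B1:   IN={d@B0, e@B0}   OUT={d@B1, e@B0, f@B1}
  B2:   IN={d@B1, e@B0, f@B1}   OUT={d@B2, e@B2, f@B1}
  B3:   IN={d@B2, e@B2, f@B1}   OUT={c@B3, d@B3, e@B2, f@B1}
  B4:   IN={a@B4, c@B3, c@B5, d@B3, e@B2, f@B1}   OUT={a@B4, c@B3, c@B5, d@B3, e@B2, f@B1}
  B5:   IN={a@B4, c@B3, c@B5, d@B3, e@B2, f@B1}   OUT={a@B4, c@B5, d@B3, e@B2, f@B1}
  B6:   IN={a@B4, c@B5, d@B2, d@B3, e@B2, f@B1}   OUT={a@B4, c@B5, d@B2, d@B3, e@B6, f@B1}
  B7:   IN={a@B4, c@B5, d@B2, d@B3, e@B6, f@B1}   OUT={a@B4, c@B7, d@B2, d@B3, e@B6, f@B1}
  B8:   IN={a@B4, c@B7, d@B2, d@B3, e@B6, f@B1}   OUT={a@B8, c@B7, d@B8, e@B6, f@B1}
  B9:   IN={a@B8, c@B7, d@B8, e@B6, f@B1}   OUT={a@B8, c@B7, d@B8, e@B6, f@B9}

Merge at B4: IN[B4] = OUT[B3] ⊔ OUT[B5] = {a@B4, c@B3, c@B5, d@B3, e@B2, f@B1}
Applying B4's transfer function to that IN value gives OUT[B4] (row B4 above).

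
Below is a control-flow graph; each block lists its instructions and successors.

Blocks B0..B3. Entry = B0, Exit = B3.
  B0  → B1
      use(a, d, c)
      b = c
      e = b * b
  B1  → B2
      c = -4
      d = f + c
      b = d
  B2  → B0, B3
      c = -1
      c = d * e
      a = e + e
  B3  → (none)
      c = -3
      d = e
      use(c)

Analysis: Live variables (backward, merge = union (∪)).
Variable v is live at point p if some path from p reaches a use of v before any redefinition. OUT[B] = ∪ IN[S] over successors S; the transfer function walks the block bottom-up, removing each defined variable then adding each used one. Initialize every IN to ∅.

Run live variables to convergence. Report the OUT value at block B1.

Fixpoint table:
  B0:  IN={a, c, d, f}  OUT={e, f}
  B1:  IN={e, f}  OUT={d, e, f}
  B2:  IN={d, e, f}  OUT={a, c, d, e, f}
  B3:  IN={e}  OUT={}

Merge at B1: OUT[B1] = IN[B2] = {d, e, f}

Answer: {d, e, f}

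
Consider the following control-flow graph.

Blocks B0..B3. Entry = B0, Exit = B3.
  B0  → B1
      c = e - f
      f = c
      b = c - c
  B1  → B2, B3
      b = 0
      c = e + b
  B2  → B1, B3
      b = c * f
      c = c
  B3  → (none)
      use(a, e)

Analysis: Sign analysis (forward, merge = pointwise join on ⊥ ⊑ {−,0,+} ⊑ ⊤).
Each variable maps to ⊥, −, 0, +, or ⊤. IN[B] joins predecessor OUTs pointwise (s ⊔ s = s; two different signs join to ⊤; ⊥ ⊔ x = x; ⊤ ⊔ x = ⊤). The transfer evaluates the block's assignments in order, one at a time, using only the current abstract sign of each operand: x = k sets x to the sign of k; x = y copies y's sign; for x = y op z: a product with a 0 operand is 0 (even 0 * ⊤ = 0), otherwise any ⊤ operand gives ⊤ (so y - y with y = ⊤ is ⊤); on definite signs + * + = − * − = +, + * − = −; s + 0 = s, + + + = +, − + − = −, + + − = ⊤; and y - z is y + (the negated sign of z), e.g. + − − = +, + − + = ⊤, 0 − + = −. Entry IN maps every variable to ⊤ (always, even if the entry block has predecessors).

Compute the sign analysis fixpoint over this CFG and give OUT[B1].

Answer: {a: ⊤, b: 0, c: ⊤, d: ⊤, e: ⊤, f: ⊤}

Derivation:
Per-block solution:
  B0:  IN=(all ⊤)  OUT=(all ⊤)
  B1:  IN=(all ⊤)  OUT={b:0; rest ⊤}
  B2:  IN={b:0; rest ⊤}  OUT=(all ⊤)
  B3:  IN=(all ⊤)  OUT=(all ⊤)

Merge at B1: IN[B1] = OUT[B0] ⊔ OUT[B2] = {a: ⊤, b: ⊤, c: ⊤, d: ⊤, e: ⊤, f: ⊤}
Applying B1's transfer function to that IN value gives OUT[B1] (row B1 above).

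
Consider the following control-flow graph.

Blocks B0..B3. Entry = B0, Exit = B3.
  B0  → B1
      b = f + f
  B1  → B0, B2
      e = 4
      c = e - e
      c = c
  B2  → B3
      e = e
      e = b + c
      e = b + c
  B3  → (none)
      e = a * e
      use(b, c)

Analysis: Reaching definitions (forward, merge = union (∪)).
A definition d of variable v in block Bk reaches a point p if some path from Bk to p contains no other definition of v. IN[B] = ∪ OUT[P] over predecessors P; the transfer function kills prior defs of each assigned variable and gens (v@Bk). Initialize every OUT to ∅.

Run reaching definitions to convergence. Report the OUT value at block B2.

Answer: {b@B0, c@B1, e@B2}

Derivation:
Converged values:
  B0:   IN={b@B0, c@B1, e@B1}   OUT={b@B0, c@B1, e@B1}
  B1:   IN={b@B0, c@B1, e@B1}   OUT={b@B0, c@B1, e@B1}
  B2:   IN={b@B0, c@B1, e@B1}   OUT={b@B0, c@B1, e@B2}
  B3:   IN={b@B0, c@B1, e@B2}   OUT={b@B0, c@B1, e@B3}

Merge at B2: IN[B2] = OUT[B1] = {b@B0, c@B1, e@B1}
Applying B2's transfer function to that IN value gives OUT[B2] (row B2 above).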